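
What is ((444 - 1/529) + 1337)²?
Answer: 887642853904/279841 ≈ 3.1720e+6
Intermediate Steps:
((444 - 1/529) + 1337)² = (234875/529 + 1337)² = (942148/529)² = 887642853904/279841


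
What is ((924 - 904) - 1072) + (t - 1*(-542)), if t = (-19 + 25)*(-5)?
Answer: -540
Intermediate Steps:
t = -30 (t = 6*(-5) = -30)
((924 - 904) - 1072) + (t - 1*(-542)) = ((924 - 904) - 1072) + (-30 - 1*(-542)) = (20 - 1072) + (-30 + 542) = -1052 + 512 = -540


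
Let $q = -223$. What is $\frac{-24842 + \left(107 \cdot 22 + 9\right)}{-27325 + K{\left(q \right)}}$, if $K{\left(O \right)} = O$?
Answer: $\frac{22479}{27548} \approx 0.81599$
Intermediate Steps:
$\frac{-24842 + \left(107 \cdot 22 + 9\right)}{-27325 + K{\left(q \right)}} = \frac{-24842 + \left(107 \cdot 22 + 9\right)}{-27325 - 223} = \frac{-24842 + \left(2354 + 9\right)}{-27548} = \left(-24842 + 2363\right) \left(- \frac{1}{27548}\right) = \left(-22479\right) \left(- \frac{1}{27548}\right) = \frac{22479}{27548}$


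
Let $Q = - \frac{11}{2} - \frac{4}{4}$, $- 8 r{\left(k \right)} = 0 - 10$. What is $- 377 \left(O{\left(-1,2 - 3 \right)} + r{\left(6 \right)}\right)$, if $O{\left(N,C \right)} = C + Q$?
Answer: $\frac{9425}{4} \approx 2356.3$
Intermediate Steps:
$r{\left(k \right)} = \frac{5}{4}$ ($r{\left(k \right)} = - \frac{0 - 10}{8} = \left(- \frac{1}{8}\right) \left(-10\right) = \frac{5}{4}$)
$Q = - \frac{13}{2}$ ($Q = \left(-11\right) \frac{1}{2} - 1 = - \frac{11}{2} - 1 = - \frac{13}{2} \approx -6.5$)
$O{\left(N,C \right)} = - \frac{13}{2} + C$ ($O{\left(N,C \right)} = C - \frac{13}{2} = - \frac{13}{2} + C$)
$- 377 \left(O{\left(-1,2 - 3 \right)} + r{\left(6 \right)}\right) = - 377 \left(\left(- \frac{13}{2} + \left(2 - 3\right)\right) + \frac{5}{4}\right) = - 377 \left(\left(- \frac{13}{2} - 1\right) + \frac{5}{4}\right) = - 377 \left(- \frac{15}{2} + \frac{5}{4}\right) = \left(-377\right) \left(- \frac{25}{4}\right) = \frac{9425}{4}$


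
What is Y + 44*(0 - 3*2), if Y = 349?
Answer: 85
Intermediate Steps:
Y + 44*(0 - 3*2) = 349 + 44*(0 - 3*2) = 349 + 44*(0 - 6) = 349 + 44*(-6) = 349 - 264 = 85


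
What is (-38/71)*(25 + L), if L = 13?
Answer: -1444/71 ≈ -20.338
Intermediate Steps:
(-38/71)*(25 + L) = (-38/71)*(25 + 13) = ((1/71)*(-38))*38 = -38/71*38 = -1444/71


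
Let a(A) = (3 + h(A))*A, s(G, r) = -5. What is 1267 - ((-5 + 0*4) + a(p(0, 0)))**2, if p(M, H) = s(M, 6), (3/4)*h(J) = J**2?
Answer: -302197/9 ≈ -33577.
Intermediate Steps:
h(J) = 4*J**2/3
p(M, H) = -5
a(A) = A*(3 + 4*A**2/3) (a(A) = (3 + 4*A**2/3)*A = A*(3 + 4*A**2/3))
1267 - ((-5 + 0*4) + a(p(0, 0)))**2 = 1267 - ((-5 + 0*4) + (1/3)*(-5)*(9 + 4*(-5)**2))**2 = 1267 - ((-5 + 0) + (1/3)*(-5)*(9 + 4*25))**2 = 1267 - (-5 + (1/3)*(-5)*(9 + 100))**2 = 1267 - (-5 + (1/3)*(-5)*109)**2 = 1267 - (-5 - 545/3)**2 = 1267 - (-560/3)**2 = 1267 - 1*313600/9 = 1267 - 313600/9 = -302197/9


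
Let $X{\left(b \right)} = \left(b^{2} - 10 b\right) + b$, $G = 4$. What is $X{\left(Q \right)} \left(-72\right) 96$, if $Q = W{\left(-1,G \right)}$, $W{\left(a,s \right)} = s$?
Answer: $138240$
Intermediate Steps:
$Q = 4$
$X{\left(b \right)} = b^{2} - 9 b$
$X{\left(Q \right)} \left(-72\right) 96 = 4 \left(-9 + 4\right) \left(-72\right) 96 = 4 \left(-5\right) \left(-72\right) 96 = \left(-20\right) \left(-72\right) 96 = 1440 \cdot 96 = 138240$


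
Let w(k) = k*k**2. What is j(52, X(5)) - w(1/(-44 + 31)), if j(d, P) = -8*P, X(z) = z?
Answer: -87879/2197 ≈ -40.000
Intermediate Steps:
w(k) = k**3
j(52, X(5)) - w(1/(-44 + 31)) = -8*5 - (1/(-44 + 31))**3 = -40 - (1/(-13))**3 = -40 - (-1/13)**3 = -40 - 1*(-1/2197) = -40 + 1/2197 = -87879/2197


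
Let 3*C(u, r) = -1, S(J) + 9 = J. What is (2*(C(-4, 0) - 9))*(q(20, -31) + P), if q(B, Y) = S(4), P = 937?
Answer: -52192/3 ≈ -17397.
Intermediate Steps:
S(J) = -9 + J
q(B, Y) = -5 (q(B, Y) = -9 + 4 = -5)
C(u, r) = -1/3 (C(u, r) = (1/3)*(-1) = -1/3)
(2*(C(-4, 0) - 9))*(q(20, -31) + P) = (2*(-1/3 - 9))*(-5 + 937) = (2*(-28/3))*932 = -56/3*932 = -52192/3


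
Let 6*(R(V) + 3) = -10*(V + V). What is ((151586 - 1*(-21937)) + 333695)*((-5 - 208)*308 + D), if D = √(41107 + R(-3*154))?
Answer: -33275529672 + 1014436*√10661 ≈ -3.3171e+10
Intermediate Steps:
R(V) = -3 - 10*V/3 (R(V) = -3 + (-10*(V + V))/6 = -3 + (-20*V)/6 = -3 - 10*V/3)
D = 2*√10661 (D = √(41107 + (-3 - (-10)*154)) = √(41107 + (-3 - 10/3*(-462))) = √(41107 + (-3 + 1540)) = √(41107 + 1537) = √42644 = 2*√10661 ≈ 206.50)
((151586 - 1*(-21937)) + 333695)*((-5 - 208)*308 + D) = ((151586 - 1*(-21937)) + 333695)*((-5 - 208)*308 + 2*√10661) = ((151586 + 21937) + 333695)*(-213*308 + 2*√10661) = (173523 + 333695)*(-65604 + 2*√10661) = 507218*(-65604 + 2*√10661) = -33275529672 + 1014436*√10661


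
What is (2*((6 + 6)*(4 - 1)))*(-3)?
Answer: -216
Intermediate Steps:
(2*((6 + 6)*(4 - 1)))*(-3) = (2*(12*3))*(-3) = (2*36)*(-3) = 72*(-3) = -216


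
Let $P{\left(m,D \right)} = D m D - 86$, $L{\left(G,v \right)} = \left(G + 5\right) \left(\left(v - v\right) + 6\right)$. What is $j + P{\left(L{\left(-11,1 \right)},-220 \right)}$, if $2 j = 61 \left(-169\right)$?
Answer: $- \frac{3495281}{2} \approx -1.7476 \cdot 10^{6}$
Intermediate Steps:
$L{\left(G,v \right)} = 30 + 6 G$ ($L{\left(G,v \right)} = \left(5 + G\right) \left(0 + 6\right) = \left(5 + G\right) 6 = 30 + 6 G$)
$P{\left(m,D \right)} = -86 + m D^{2}$ ($P{\left(m,D \right)} = m D^{2} - 86 = -86 + m D^{2}$)
$j = - \frac{10309}{2}$ ($j = \frac{61 \left(-169\right)}{2} = \frac{1}{2} \left(-10309\right) = - \frac{10309}{2} \approx -5154.5$)
$j + P{\left(L{\left(-11,1 \right)},-220 \right)} = - \frac{10309}{2} + \left(-86 + \left(30 + 6 \left(-11\right)\right) \left(-220\right)^{2}\right) = - \frac{10309}{2} + \left(-86 + \left(30 - 66\right) 48400\right) = - \frac{10309}{2} - 1742486 = - \frac{3495281}{2}$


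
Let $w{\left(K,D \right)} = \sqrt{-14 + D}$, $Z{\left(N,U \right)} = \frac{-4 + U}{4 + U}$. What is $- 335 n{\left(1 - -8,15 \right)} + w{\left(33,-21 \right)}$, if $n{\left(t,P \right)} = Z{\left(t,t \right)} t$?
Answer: $- \frac{15075}{13} + i \sqrt{35} \approx -1159.6 + 5.9161 i$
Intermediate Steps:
$Z{\left(N,U \right)} = \frac{-4 + U}{4 + U}$
$n{\left(t,P \right)} = \frac{t \left(-4 + t\right)}{4 + t}$ ($n{\left(t,P \right)} = \frac{-4 + t}{4 + t} t = \frac{t \left(-4 + t\right)}{4 + t}$)
$- 335 n{\left(1 - -8,15 \right)} + w{\left(33,-21 \right)} = - 335 \frac{\left(1 - -8\right) \left(-4 + \left(1 - -8\right)\right)}{4 + \left(1 - -8\right)} + \sqrt{-14 - 21} = - 335 \frac{\left(1 + 8\right) \left(-4 + \left(1 + 8\right)\right)}{4 + \left(1 + 8\right)} + \sqrt{-35} = - 335 \frac{9 \left(-4 + 9\right)}{4 + 9} + i \sqrt{35} = - 335 \cdot 9 \cdot \frac{1}{13} \cdot 5 + i \sqrt{35} = \left(-335\right) \frac{45}{13} + i \sqrt{35} = - \frac{15075}{13} + i \sqrt{35}$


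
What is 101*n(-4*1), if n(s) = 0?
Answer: 0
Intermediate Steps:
101*n(-4*1) = 101*0 = 0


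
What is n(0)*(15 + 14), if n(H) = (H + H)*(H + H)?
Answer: 0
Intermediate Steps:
n(H) = 4*H² (n(H) = (2*H)*(2*H) = 4*H²)
n(0)*(15 + 14) = (4*0²)*(15 + 14) = (4*0)*29 = 0*29 = 0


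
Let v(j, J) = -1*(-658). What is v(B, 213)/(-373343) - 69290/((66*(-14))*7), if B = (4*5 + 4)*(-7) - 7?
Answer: 12932340263/1207391262 ≈ 10.711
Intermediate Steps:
B = -175 (B = (20 + 4)*(-7) - 7 = 24*(-7) - 7 = -168 - 7 = -175)
v(j, J) = 658
v(B, 213)/(-373343) - 69290/((66*(-14))*7) = 658/(-373343) - 69290/((66*(-14))*7) = 658*(-1/373343) - 69290/((-924*7)) = -658/373343 - 69290/(-6468) = -658/373343 - 69290*(-1/6468) = -658/373343 + 34645/3234 = 12932340263/1207391262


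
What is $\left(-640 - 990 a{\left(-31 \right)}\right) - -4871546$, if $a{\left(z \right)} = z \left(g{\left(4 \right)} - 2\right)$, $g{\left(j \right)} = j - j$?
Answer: $4809526$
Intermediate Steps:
$g{\left(j \right)} = 0$
$a{\left(z \right)} = - 2 z$ ($a{\left(z \right)} = z \left(0 - 2\right) = z \left(-2\right) = - 2 z$)
$\left(-640 - 990 a{\left(-31 \right)}\right) - -4871546 = \left(-640 - 990 \left(\left(-2\right) \left(-31\right)\right)\right) - -4871546 = \left(-640 - 61380\right) + 4871546 = -62020 + 4871546 = 4809526$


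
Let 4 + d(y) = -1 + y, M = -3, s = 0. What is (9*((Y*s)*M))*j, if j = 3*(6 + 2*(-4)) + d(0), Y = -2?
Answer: 0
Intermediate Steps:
d(y) = -5 + y (d(y) = -4 + (-1 + y) = -5 + y)
j = -11 (j = 3*(6 + 2*(-4)) + (-5 + 0) = 3*(6 - 8) - 5 = 3*(-2) - 5 = -6 - 5 = -11)
(9*((Y*s)*M))*j = (9*(-2*0*(-3)))*(-11) = (9*(0*(-3)))*(-11) = (9*0)*(-11) = 0*(-11) = 0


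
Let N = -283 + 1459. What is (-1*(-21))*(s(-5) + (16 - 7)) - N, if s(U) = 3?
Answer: -924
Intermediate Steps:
N = 1176
(-1*(-21))*(s(-5) + (16 - 7)) - N = (-1*(-21))*(3 + (16 - 7)) - 1*1176 = 21*(3 + 9) - 1176 = 21*12 - 1176 = 252 - 1176 = -924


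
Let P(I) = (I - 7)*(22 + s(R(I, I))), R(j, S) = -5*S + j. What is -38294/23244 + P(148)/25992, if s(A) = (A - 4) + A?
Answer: -22299957/2797028 ≈ -7.9727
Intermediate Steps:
R(j, S) = j - 5*S
s(A) = -4 + 2*A (s(A) = (-4 + A) + A = -4 + 2*A)
P(I) = (-7 + I)*(18 - 8*I) (P(I) = (I - 7)*(22 + (-4 + 2*(I - 5*I))) = (-7 + I)*(22 + (-4 + 2*(-4*I))) = (-7 + I)*(22 + (-4 - 8*I)) = (-7 + I)*(18 - 8*I))
-38294/23244 + P(148)/25992 = -38294/23244 + (-126 - 8*148**2 + 74*148)/25992 = -38294*1/23244 + (-126 - 8*21904 + 10952)*(1/25992) = -19147/11622 + (-126 - 175232 + 10952)*(1/25992) = -19147/11622 - 164406*1/25992 = -19147/11622 - 27401/4332 = -22299957/2797028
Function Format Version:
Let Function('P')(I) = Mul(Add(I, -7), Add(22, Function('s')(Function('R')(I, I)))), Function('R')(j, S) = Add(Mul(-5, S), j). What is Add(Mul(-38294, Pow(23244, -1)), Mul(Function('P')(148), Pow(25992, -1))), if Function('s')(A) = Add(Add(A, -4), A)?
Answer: Rational(-22299957, 2797028) ≈ -7.9727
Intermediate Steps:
Function('R')(j, S) = Add(j, Mul(-5, S))
Function('s')(A) = Add(-4, Mul(2, A)) (Function('s')(A) = Add(Add(-4, A), A) = Add(-4, Mul(2, A)))
Function('P')(I) = Mul(Add(-7, I), Add(18, Mul(-8, I))) (Function('P')(I) = Mul(Add(I, -7), Add(22, Add(-4, Mul(2, Add(I, Mul(-5, I)))))) = Mul(Add(-7, I), Add(22, Add(-4, Mul(2, Mul(-4, I))))) = Mul(Add(-7, I), Add(22, Add(-4, Mul(-8, I)))) = Mul(Add(-7, I), Add(18, Mul(-8, I))))
Add(Mul(-38294, Pow(23244, -1)), Mul(Function('P')(148), Pow(25992, -1))) = Add(Mul(-38294, Pow(23244, -1)), Mul(Add(-126, Mul(-8, Pow(148, 2)), Mul(74, 148)), Pow(25992, -1))) = Add(Mul(-38294, Rational(1, 23244)), Mul(Add(-126, Mul(-8, 21904), 10952), Rational(1, 25992))) = Add(Rational(-19147, 11622), Mul(Add(-126, -175232, 10952), Rational(1, 25992))) = Add(Rational(-19147, 11622), Mul(-164406, Rational(1, 25992))) = Add(Rational(-19147, 11622), Rational(-27401, 4332)) = Rational(-22299957, 2797028)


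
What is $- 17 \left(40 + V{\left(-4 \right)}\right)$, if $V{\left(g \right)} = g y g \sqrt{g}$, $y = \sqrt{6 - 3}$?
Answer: $-680 - 544 i \sqrt{3} \approx -680.0 - 942.24 i$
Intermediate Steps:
$y = \sqrt{3} \approx 1.732$
$V{\left(g \right)} = \sqrt{3} g^{\frac{5}{2}}$ ($V{\left(g \right)} = g \sqrt{3} g \sqrt{g} = g \sqrt{3} g^{\frac{3}{2}} = \sqrt{3} g^{\frac{5}{2}}$)
$- 17 \left(40 + V{\left(-4 \right)}\right) = - 17 \left(40 + \sqrt{3} \left(-4\right)^{\frac{5}{2}}\right) = - 17 \left(40 + \sqrt{3} \cdot 32 i\right) = - 17 \left(40 + 32 i \sqrt{3}\right) = -680 - 544 i \sqrt{3}$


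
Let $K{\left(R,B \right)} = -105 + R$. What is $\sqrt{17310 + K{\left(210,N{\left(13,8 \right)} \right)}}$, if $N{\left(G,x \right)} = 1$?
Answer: $9 \sqrt{215} \approx 131.97$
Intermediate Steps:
$\sqrt{17310 + K{\left(210,N{\left(13,8 \right)} \right)}} = \sqrt{17310 + \left(-105 + 210\right)} = \sqrt{17310 + 105} = \sqrt{17415} = 9 \sqrt{215}$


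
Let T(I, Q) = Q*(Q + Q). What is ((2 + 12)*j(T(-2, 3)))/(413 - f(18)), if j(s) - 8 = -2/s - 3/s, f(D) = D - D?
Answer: 139/531 ≈ 0.26177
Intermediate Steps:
f(D) = 0
T(I, Q) = 2*Q**2 (T(I, Q) = Q*(2*Q) = 2*Q**2)
j(s) = 8 - 5/s (j(s) = 8 + (-2/s - 3/s) = 8 - 5/s)
((2 + 12)*j(T(-2, 3)))/(413 - f(18)) = ((2 + 12)*(8 - 5/(2*3**2)))/(413 - 1*0) = (14*(8 - 5/(2*9)))/(413 + 0) = (14*(8 - 5/18))/413 = (14*(8 - 5*1/18))*(1/413) = (14*(8 - 5/18))*(1/413) = (14*(139/18))*(1/413) = (973/9)*(1/413) = 139/531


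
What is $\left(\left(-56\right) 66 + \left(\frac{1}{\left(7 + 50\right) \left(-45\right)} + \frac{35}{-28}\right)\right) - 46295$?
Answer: $- \frac{512920489}{10260} \approx -49992.0$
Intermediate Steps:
$\left(\left(-56\right) 66 + \left(\frac{1}{\left(7 + 50\right) \left(-45\right)} + \frac{35}{-28}\right)\right) - 46295 = \left(-3696 + \left(\frac{1}{57} \left(- \frac{1}{45}\right) + 35 \left(- \frac{1}{28}\right)\right)\right) - 46295 = \left(-3696 + \left(\frac{1}{57} \left(- \frac{1}{45}\right) - \frac{5}{4}\right)\right) - 46295 = \left(-3696 - \frac{12829}{10260}\right) - 46295 = - \frac{37933789}{10260} - 46295 = - \frac{512920489}{10260}$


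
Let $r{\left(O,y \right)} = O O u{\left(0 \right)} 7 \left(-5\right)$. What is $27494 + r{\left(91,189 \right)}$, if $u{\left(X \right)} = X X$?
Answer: $27494$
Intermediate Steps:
$u{\left(X \right)} = X^{2}$
$r{\left(O,y \right)} = 0$ ($r{\left(O,y \right)} = O O 0^{2} \cdot 7 \left(-5\right) = O^{2} \cdot 0 \cdot 7 \left(-5\right) = 0 \cdot 7 \left(-5\right) = 0 \left(-5\right) = 0$)
$27494 + r{\left(91,189 \right)} = 27494 + 0 = 27494$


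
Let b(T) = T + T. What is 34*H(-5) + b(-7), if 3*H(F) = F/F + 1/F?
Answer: -74/15 ≈ -4.9333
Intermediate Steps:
b(T) = 2*T
H(F) = 1/3 + 1/(3*F) (H(F) = (F/F + 1/F)/3 = (1 + 1/F)/3 = 1/3 + 1/(3*F))
34*H(-5) + b(-7) = 34*((1/3)*(1 - 5)/(-5)) + 2*(-7) = 34*((1/3)*(-1/5)*(-4)) - 14 = 34*(4/15) - 14 = 136/15 - 14 = -74/15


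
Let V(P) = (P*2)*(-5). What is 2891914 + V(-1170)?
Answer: 2903614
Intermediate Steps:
V(P) = -10*P (V(P) = (2*P)*(-5) = -10*P)
2891914 + V(-1170) = 2891914 - 10*(-1170) = 2891914 + 11700 = 2903614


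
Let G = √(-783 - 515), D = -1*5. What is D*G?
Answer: -5*I*√1298 ≈ -180.14*I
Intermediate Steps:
D = -5
G = I*√1298 (G = √(-1298) = I*√1298 ≈ 36.028*I)
D*G = -5*I*√1298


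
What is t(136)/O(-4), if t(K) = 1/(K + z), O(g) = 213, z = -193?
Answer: -1/12141 ≈ -8.2366e-5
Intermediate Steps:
t(K) = 1/(-193 + K) (t(K) = 1/(K - 193) = 1/(-193 + K))
t(136)/O(-4) = 1/((-193 + 136)*213) = (1/213)/(-57) = -1/57*1/213 = -1/12141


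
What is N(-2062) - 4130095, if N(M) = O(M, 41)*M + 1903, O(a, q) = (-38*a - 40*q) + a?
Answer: -158064740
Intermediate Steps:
O(a, q) = -40*q - 37*a (O(a, q) = (-40*q - 38*a) + a = -40*q - 37*a)
N(M) = 1903 + M*(-1640 - 37*M) (N(M) = (-40*41 - 37*M)*M + 1903 = (-1640 - 37*M)*M + 1903 = M*(-1640 - 37*M) + 1903 = 1903 + M*(-1640 - 37*M))
N(-2062) - 4130095 = (1903 - 1*(-2062)*(1640 + 37*(-2062))) - 4130095 = (1903 - 1*(-2062)*(1640 - 76294)) - 4130095 = (1903 - 1*(-2062)*(-74654)) - 4130095 = (1903 - 153936548) - 4130095 = -153934645 - 4130095 = -158064740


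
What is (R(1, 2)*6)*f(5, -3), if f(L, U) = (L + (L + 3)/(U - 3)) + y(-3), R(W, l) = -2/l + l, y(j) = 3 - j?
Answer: 58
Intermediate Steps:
R(W, l) = l - 2/l
f(L, U) = 6 + L + (3 + L)/(-3 + U) (f(L, U) = (L + (L + 3)/(U - 3)) + (3 - 1*(-3)) = (L + (3 + L)/(-3 + U)) + (3 + 3) = (L + (3 + L)/(-3 + U)) + 6 = 6 + L + (3 + L)/(-3 + U))
(R(1, 2)*6)*f(5, -3) = ((2 - 2/2)*6)*((-15 - 2*5 + 6*(-3) + 5*(-3))/(-3 - 3)) = ((2 - 2*½)*6)*((-15 - 10 - 18 - 15)/(-6)) = ((2 - 1)*6)*(-⅙*(-58)) = (1*6)*(29/3) = 6*(29/3) = 58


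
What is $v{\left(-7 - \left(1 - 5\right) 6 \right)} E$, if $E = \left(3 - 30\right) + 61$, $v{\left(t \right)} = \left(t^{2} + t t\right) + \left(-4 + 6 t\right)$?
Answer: $22984$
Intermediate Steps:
$v{\left(t \right)} = -4 + 2 t^{2} + 6 t$ ($v{\left(t \right)} = \left(t^{2} + t^{2}\right) + \left(-4 + 6 t\right) = 2 t^{2} + \left(-4 + 6 t\right) = -4 + 2 t^{2} + 6 t$)
$E = 34$ ($E = \left(3 - 30\right) + 61 = -27 + 61 = 34$)
$v{\left(-7 - \left(1 - 5\right) 6 \right)} E = \left(-4 + 2 \left(-7 - \left(1 - 5\right) 6\right)^{2} + 6 \left(-7 - \left(1 - 5\right) 6\right)\right) 34 = \left(-4 + 2 \left(-7 - \left(-4\right) 6\right)^{2} + 6 \left(-7 - \left(-4\right) 6\right)\right) 34 = \left(-4 + 2 \left(-7 - -24\right)^{2} + 6 \left(-7 - -24\right)\right) 34 = \left(-4 + 2 \left(-7 + 24\right)^{2} + 6 \left(-7 + 24\right)\right) 34 = \left(-4 + 2 \cdot 17^{2} + 6 \cdot 17\right) 34 = \left(-4 + 2 \cdot 289 + 102\right) 34 = \left(-4 + 578 + 102\right) 34 = 676 \cdot 34 = 22984$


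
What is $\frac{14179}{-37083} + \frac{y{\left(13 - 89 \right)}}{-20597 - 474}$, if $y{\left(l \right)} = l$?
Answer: $- \frac{15576179}{41125047} \approx -0.37875$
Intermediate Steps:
$\frac{14179}{-37083} + \frac{y{\left(13 - 89 \right)}}{-20597 - 474} = \frac{14179}{-37083} + \frac{13 - 89}{-20597 - 474} = 14179 \left(- \frac{1}{37083}\right) - \frac{76}{-21071} = - \frac{14179}{37083} - - \frac{4}{1109} = - \frac{14179}{37083} + \frac{4}{1109} = - \frac{15576179}{41125047}$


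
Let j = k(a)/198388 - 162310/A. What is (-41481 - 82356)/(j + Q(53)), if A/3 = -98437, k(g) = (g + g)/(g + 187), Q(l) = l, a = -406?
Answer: -14711799765576263/6361682050716 ≈ -2312.6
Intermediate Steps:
k(g) = 2*g/(187 + g) (k(g) = (2*g)/(187 + g) = 2*g/(187 + g))
A = -295311 (A = 3*(-98437) = -295311)
j = 195892161607/356399131897 (j = (2*(-406)/(187 - 406))/198388 - 162310/(-295311) = (2*(-406)/(-219))*(1/198388) - 162310*(-1/295311) = (2*(-406)*(-1/219))*(1/198388) + 162310/295311 = (812/219)*(1/198388) + 162310/295311 = 203/10861743 + 162310/295311 = 195892161607/356399131897 ≈ 0.54964)
(-41481 - 82356)/(j + Q(53)) = (-41481 - 82356)/(195892161607/356399131897 + 53) = -123837/19085046152148/356399131897 = -123837*356399131897/19085046152148 = -14711799765576263/6361682050716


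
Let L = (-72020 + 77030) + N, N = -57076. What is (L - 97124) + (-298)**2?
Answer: -60386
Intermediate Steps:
L = -52066 (L = (-72020 + 77030) - 57076 = 5010 - 57076 = -52066)
(L - 97124) + (-298)**2 = (-52066 - 97124) + (-298)**2 = -149190 + 88804 = -60386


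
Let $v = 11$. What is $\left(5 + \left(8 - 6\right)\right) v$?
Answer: $77$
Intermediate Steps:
$\left(5 + \left(8 - 6\right)\right) v = \left(5 + \left(8 - 6\right)\right) 11 = \left(5 + 2\right) 11 = 7 \cdot 11 = 77$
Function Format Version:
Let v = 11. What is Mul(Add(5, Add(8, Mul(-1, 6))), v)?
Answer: 77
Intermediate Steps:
Mul(Add(5, Add(8, Mul(-1, 6))), v) = Mul(Add(5, Add(8, Mul(-1, 6))), 11) = Mul(Add(5, Add(8, -6)), 11) = Mul(Add(5, 2), 11) = Mul(7, 11) = 77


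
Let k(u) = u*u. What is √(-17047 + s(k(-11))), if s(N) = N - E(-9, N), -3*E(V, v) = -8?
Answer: I*√152358/3 ≈ 130.11*I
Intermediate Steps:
k(u) = u²
E(V, v) = 8/3 (E(V, v) = -⅓*(-8) = 8/3)
s(N) = -8/3 + N (s(N) = N - 1*8/3 = N - 8/3 = -8/3 + N)
√(-17047 + s(k(-11))) = √(-17047 + (-8/3 + (-11)²)) = √(-17047 + (-8/3 + 121)) = √(-17047 + 355/3) = √(-50786/3) = I*√152358/3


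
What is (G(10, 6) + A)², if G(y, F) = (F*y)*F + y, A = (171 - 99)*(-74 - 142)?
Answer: 230493124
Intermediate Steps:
A = -15552 (A = 72*(-216) = -15552)
G(y, F) = y + y*F² (G(y, F) = y*F² + y = y + y*F²)
(G(10, 6) + A)² = (10*(1 + 6²) - 15552)² = (10*(1 + 36) - 15552)² = (10*37 - 15552)² = (370 - 15552)² = (-15182)² = 230493124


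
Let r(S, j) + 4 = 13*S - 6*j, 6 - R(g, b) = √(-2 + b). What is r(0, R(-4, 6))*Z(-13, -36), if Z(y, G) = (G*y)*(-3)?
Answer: 39312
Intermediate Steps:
R(g, b) = 6 - √(-2 + b)
Z(y, G) = -3*G*y
r(S, j) = -4 - 6*j + 13*S (r(S, j) = -4 + (13*S - 6*j) = -4 + (-6*j + 13*S) = -4 - 6*j + 13*S)
r(0, R(-4, 6))*Z(-13, -36) = (-4 - 6*(6 - √(-2 + 6)) + 13*0)*(-3*(-36)*(-13)) = (-4 - 6*(6 - √4) + 0)*(-1404) = (-4 - 6*(6 - 1*2) + 0)*(-1404) = (-4 - 6*(6 - 2) + 0)*(-1404) = (-4 - 6*4 + 0)*(-1404) = (-4 - 24 + 0)*(-1404) = -28*(-1404) = 39312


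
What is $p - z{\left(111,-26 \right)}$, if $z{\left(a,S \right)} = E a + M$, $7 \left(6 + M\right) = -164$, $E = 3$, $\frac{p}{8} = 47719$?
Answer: $\frac{2670139}{7} \approx 3.8145 \cdot 10^{5}$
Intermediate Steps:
$p = 381752$ ($p = 8 \cdot 47719 = 381752$)
$M = - \frac{206}{7}$ ($M = -6 + \frac{1}{7} \left(-164\right) = -6 - \frac{164}{7} = - \frac{206}{7} \approx -29.429$)
$z{\left(a,S \right)} = - \frac{206}{7} + 3 a$ ($z{\left(a,S \right)} = 3 a - \frac{206}{7} = - \frac{206}{7} + 3 a$)
$p - z{\left(111,-26 \right)} = 381752 - \left(- \frac{206}{7} + 3 \cdot 111\right) = 381752 - \left(- \frac{206}{7} + 333\right) = 381752 - \frac{2125}{7} = \frac{2670139}{7}$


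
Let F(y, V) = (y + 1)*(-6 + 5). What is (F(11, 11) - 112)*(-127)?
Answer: 15748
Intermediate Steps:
F(y, V) = -1 - y (F(y, V) = (1 + y)*(-1) = -1 - y)
(F(11, 11) - 112)*(-127) = ((-1 - 1*11) - 112)*(-127) = ((-1 - 11) - 112)*(-127) = (-12 - 112)*(-127) = -124*(-127) = 15748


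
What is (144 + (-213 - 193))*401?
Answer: -105062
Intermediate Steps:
(144 + (-213 - 193))*401 = (144 - 406)*401 = -262*401 = -105062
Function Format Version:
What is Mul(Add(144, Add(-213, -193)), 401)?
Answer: -105062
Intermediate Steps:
Mul(Add(144, Add(-213, -193)), 401) = Mul(Add(144, -406), 401) = Mul(-262, 401) = -105062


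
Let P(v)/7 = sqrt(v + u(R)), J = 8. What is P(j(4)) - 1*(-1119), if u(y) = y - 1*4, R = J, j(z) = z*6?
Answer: 1119 + 14*sqrt(7) ≈ 1156.0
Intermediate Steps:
j(z) = 6*z
R = 8
u(y) = -4 + y (u(y) = y - 4 = -4 + y)
P(v) = 7*sqrt(4 + v) (P(v) = 7*sqrt(v + (-4 + 8)) = 7*sqrt(v + 4) = 7*sqrt(4 + v))
P(j(4)) - 1*(-1119) = 7*sqrt(4 + 6*4) - 1*(-1119) = 7*sqrt(4 + 24) + 1119 = 7*sqrt(28) + 1119 = 7*(2*sqrt(7)) + 1119 = 14*sqrt(7) + 1119 = 1119 + 14*sqrt(7)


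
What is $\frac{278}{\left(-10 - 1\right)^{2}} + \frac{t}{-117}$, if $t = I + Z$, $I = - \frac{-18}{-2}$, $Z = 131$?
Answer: $\frac{17764}{14157} \approx 1.2548$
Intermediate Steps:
$I = -9$ ($I = - \frac{\left(-18\right) \left(-1\right)}{2} = \left(-1\right) 9 = -9$)
$t = 122$ ($t = -9 + 131 = 122$)
$\frac{278}{\left(-10 - 1\right)^{2}} + \frac{t}{-117} = \frac{278}{\left(-10 - 1\right)^{2}} + \frac{122}{-117} = \frac{278}{\left(-11\right)^{2}} + 122 \left(- \frac{1}{117}\right) = \frac{278}{121} - \frac{122}{117} = \frac{17764}{14157}$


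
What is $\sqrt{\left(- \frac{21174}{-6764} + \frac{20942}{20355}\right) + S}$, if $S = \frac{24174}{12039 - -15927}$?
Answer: $\frac{\sqrt{23807183884576590}}{68840610} \approx 2.2413$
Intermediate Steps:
$S = \frac{51}{59}$ ($S = \frac{24174}{12039 + 15927} = \frac{24174}{27966} = 24174 \cdot \frac{1}{27966} = \frac{51}{59} \approx 0.86441$)
$\sqrt{\left(- \frac{21174}{-6764} + \frac{20942}{20355}\right) + S} = \sqrt{\left(- \frac{21174}{-6764} + \frac{20942}{20355}\right) + \frac{51}{59}} = \sqrt{\left(\left(-21174\right) \left(- \frac{1}{6764}\right) + 20942 \cdot \frac{1}{20355}\right) + \frac{51}{59}} = \sqrt{\left(\frac{10587}{3382} + \frac{20942}{20355}\right) + \frac{51}{59}} = \sqrt{\frac{286324229}{68840610} + \frac{51}{59}} = \sqrt{\frac{345830519}{68840610}} = \frac{\sqrt{23807183884576590}}{68840610}$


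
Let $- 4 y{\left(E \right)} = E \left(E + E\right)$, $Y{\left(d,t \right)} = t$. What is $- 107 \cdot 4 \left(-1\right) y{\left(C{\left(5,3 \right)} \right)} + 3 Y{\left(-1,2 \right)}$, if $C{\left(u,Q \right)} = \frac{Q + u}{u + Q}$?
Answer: $-208$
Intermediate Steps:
$C{\left(u,Q \right)} = 1$ ($C{\left(u,Q \right)} = \frac{Q + u}{Q + u} = 1$)
$y{\left(E \right)} = - \frac{E^{2}}{2}$ ($y{\left(E \right)} = - \frac{E \left(E + E\right)}{4} = - \frac{E 2 E}{4} = - \frac{2 E^{2}}{4} = - \frac{E^{2}}{2}$)
$- 107 \cdot 4 \left(-1\right) y{\left(C{\left(5,3 \right)} \right)} + 3 Y{\left(-1,2 \right)} = - 107 \cdot 4 \left(-1\right) \left(- \frac{1^{2}}{2}\right) + 3 \cdot 2 = - 107 \left(- 4 \left(\left(- \frac{1}{2}\right) 1\right)\right) + 6 = - 107 \left(\left(-4\right) \left(- \frac{1}{2}\right)\right) + 6 = \left(-107\right) 2 + 6 = -214 + 6 = -208$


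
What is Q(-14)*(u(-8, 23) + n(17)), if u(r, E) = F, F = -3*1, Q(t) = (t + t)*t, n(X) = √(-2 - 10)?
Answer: -1176 + 784*I*√3 ≈ -1176.0 + 1357.9*I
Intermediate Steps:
n(X) = 2*I*√3 (n(X) = √(-12) = 2*I*√3)
Q(t) = 2*t² (Q(t) = (2*t)*t = 2*t²)
F = -3
u(r, E) = -3
Q(-14)*(u(-8, 23) + n(17)) = (2*(-14)²)*(-3 + 2*I*√3) = (2*196)*(-3 + 2*I*√3) = 392*(-3 + 2*I*√3) = -1176 + 784*I*√3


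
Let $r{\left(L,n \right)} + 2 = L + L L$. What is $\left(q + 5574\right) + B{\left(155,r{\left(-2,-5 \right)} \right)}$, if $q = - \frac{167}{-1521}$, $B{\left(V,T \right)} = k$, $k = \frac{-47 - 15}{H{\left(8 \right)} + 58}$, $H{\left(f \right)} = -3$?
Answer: $\frac{466207853}{83655} \approx 5573.0$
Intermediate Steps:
$k = - \frac{62}{55}$ ($k = \frac{-47 - 15}{-3 + 58} = - \frac{62}{55} \approx -1.1273$)
$r{\left(L,n \right)} = -2 + L + L^{2}$ ($r{\left(L,n \right)} = -2 + \left(L + L L\right) = -2 + \left(L + L^{2}\right) = -2 + L + L^{2}$)
$B{\left(V,T \right)} = - \frac{62}{55}$
$q = \frac{167}{1521}$ ($q = \left(-167\right) \left(- \frac{1}{1521}\right) = \frac{167}{1521} \approx 0.1098$)
$\left(q + 5574\right) + B{\left(155,r{\left(-2,-5 \right)} \right)} = \left(\frac{167}{1521} + 5574\right) - \frac{62}{55} = \frac{8478221}{1521} - \frac{62}{55} = \frac{466207853}{83655}$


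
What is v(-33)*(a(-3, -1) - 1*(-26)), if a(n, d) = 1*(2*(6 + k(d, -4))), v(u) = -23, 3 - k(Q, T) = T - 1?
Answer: -1242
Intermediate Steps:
k(Q, T) = 4 - T (k(Q, T) = 3 - (T - 1) = 3 - (-1 + T) = 3 + (1 - T) = 4 - T)
a(n, d) = 28 (a(n, d) = 1*(2*(6 + (4 - 1*(-4)))) = 1*(2*(6 + (4 + 4))) = 1*(2*(6 + 8)) = 1*(2*14) = 1*28 = 28)
v(-33)*(a(-3, -1) - 1*(-26)) = -23*(28 - 1*(-26)) = -23*(28 + 26) = -23*54 = -1242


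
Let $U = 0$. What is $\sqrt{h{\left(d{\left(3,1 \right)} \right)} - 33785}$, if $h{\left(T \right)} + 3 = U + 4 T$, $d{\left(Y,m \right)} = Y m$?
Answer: $4 i \sqrt{2111} \approx 183.78 i$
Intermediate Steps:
$h{\left(T \right)} = -3 + 4 T$ ($h{\left(T \right)} = -3 + \left(0 + 4 T\right) = -3 + 4 T$)
$\sqrt{h{\left(d{\left(3,1 \right)} \right)} - 33785} = \sqrt{\left(-3 + 4 \cdot 3 \cdot 1\right) - 33785} = \sqrt{\left(-3 + 4 \cdot 3\right) - 33785} = \sqrt{\left(-3 + 12\right) - 33785} = \sqrt{9 - 33785} = \sqrt{-33776} = 4 i \sqrt{2111}$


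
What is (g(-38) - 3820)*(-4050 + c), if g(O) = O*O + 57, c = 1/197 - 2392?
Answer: 2942980287/197 ≈ 1.4939e+7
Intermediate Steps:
c = -471223/197 (c = 1/197 - 2392 = -471223/197 ≈ -2392.0)
g(O) = 57 + O² (g(O) = O² + 57 = 57 + O²)
(g(-38) - 3820)*(-4050 + c) = ((57 + (-38)²) - 3820)*(-4050 - 471223/197) = ((57 + 1444) - 3820)*(-1269073/197) = (1501 - 3820)*(-1269073/197) = -2319*(-1269073/197) = 2942980287/197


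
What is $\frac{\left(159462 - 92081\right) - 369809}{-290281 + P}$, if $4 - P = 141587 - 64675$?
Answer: $\frac{302428}{367189} \approx 0.82363$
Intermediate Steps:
$P = -76908$ ($P = 4 - \left(141587 - 64675\right) = 4 - 76912 = -76908$)
$\frac{\left(159462 - 92081\right) - 369809}{-290281 + P} = \frac{\left(159462 - 92081\right) - 369809}{-290281 - 76908} = \frac{67381 - 369809}{-367189} = \left(-302428\right) \left(- \frac{1}{367189}\right) = \frac{302428}{367189}$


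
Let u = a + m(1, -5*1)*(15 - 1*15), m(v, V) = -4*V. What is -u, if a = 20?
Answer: -20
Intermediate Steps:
u = 20 (u = 20 + (-(-20))*(15 - 1*15) = 20 + (-4*(-5))*(15 - 15) = 20 + 20*0 = 20 + 0 = 20)
-u = -1*20 = -20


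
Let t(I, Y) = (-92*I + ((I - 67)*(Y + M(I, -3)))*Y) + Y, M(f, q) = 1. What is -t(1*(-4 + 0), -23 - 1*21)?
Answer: 134008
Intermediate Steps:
t(I, Y) = Y - 92*I + Y*(1 + Y)*(-67 + I) (t(I, Y) = (-92*I + ((I - 67)*(Y + 1))*Y) + Y = (-92*I + ((-67 + I)*(1 + Y))*Y) + Y = (-92*I + ((1 + Y)*(-67 + I))*Y) + Y = (-92*I + Y*(1 + Y)*(-67 + I)) + Y = Y - 92*I + Y*(1 + Y)*(-67 + I))
-t(1*(-4 + 0), -23 - 1*21) = -(-92*(-4 + 0) - 67*(-23 - 1*21)**2 - 66*(-23 - 1*21) + (1*(-4 + 0))*(-23 - 1*21) + (1*(-4 + 0))*(-23 - 1*21)**2) = -(-92*(-4) - 67*(-23 - 21)**2 - 66*(-23 - 21) + (1*(-4))*(-23 - 21) + (1*(-4))*(-23 - 21)**2) = -(-92*(-4) - 67*(-44)**2 - 66*(-44) - 4*(-44) - 4*(-44)**2) = -(368 - 67*1936 + 2904 + 176 - 4*1936) = -(368 - 129712 + 2904 + 176 - 7744) = -1*(-134008) = 134008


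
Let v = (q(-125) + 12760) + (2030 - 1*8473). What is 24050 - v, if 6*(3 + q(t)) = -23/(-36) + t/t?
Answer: 3830917/216 ≈ 17736.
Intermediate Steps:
q(t) = -589/216 (q(t) = -3 + (-23/(-36) + t/t)/6 = -3 + (-23*(-1/36) + 1)/6 = -3 + (23/36 + 1)/6 = -3 + (1/6)*(59/36) = -3 + 59/216 = -589/216)
v = 1363883/216 (v = (-589/216 + 12760) + (2030 - 1*8473) = 2755571/216 + (2030 - 8473) = 2755571/216 - 6443 = 1363883/216 ≈ 6314.3)
24050 - v = 24050 - 1*1363883/216 = 24050 - 1363883/216 = 3830917/216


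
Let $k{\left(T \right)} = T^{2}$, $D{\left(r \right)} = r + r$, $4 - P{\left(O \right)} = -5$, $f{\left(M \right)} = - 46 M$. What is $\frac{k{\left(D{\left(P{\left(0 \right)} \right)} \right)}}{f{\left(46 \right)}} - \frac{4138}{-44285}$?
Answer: $- \frac{1398083}{23426765} \approx -0.059679$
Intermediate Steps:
$P{\left(O \right)} = 9$ ($P{\left(O \right)} = 4 - -5 = 4 + 5 = 9$)
$D{\left(r \right)} = 2 r$
$\frac{k{\left(D{\left(P{\left(0 \right)} \right)} \right)}}{f{\left(46 \right)}} - \frac{4138}{-44285} = \frac{\left(2 \cdot 9\right)^{2}}{\left(-46\right) 46} - \frac{4138}{-44285} = \frac{18^{2}}{-2116} - - \frac{4138}{44285} = 324 \left(- \frac{1}{2116}\right) + \frac{4138}{44285} = - \frac{81}{529} + \frac{4138}{44285} = - \frac{1398083}{23426765}$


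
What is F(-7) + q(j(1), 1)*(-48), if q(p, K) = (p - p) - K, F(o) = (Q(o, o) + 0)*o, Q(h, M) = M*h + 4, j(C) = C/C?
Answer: -323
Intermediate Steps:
j(C) = 1
Q(h, M) = 4 + M*h
F(o) = o*(4 + o²) (F(o) = ((4 + o*o) + 0)*o = ((4 + o²) + 0)*o = (4 + o²)*o = o*(4 + o²))
q(p, K) = -K (q(p, K) = 0 - K = -K)
F(-7) + q(j(1), 1)*(-48) = -7*(4 + (-7)²) - 1*1*(-48) = -7*(4 + 49) - 1*(-48) = -7*53 + 48 = -371 + 48 = -323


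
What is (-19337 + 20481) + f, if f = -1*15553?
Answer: -14409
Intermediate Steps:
f = -15553
(-19337 + 20481) + f = (-19337 + 20481) - 15553 = 1144 - 15553 = -14409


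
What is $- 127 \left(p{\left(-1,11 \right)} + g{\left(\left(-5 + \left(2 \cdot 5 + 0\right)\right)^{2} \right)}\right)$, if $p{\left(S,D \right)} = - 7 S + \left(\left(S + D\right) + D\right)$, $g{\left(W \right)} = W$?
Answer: $-6731$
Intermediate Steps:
$p{\left(S,D \right)} = - 6 S + 2 D$ ($p{\left(S,D \right)} = - 7 S + \left(\left(D + S\right) + D\right) = - 7 S + \left(S + 2 D\right) = - 6 S + 2 D$)
$- 127 \left(p{\left(-1,11 \right)} + g{\left(\left(-5 + \left(2 \cdot 5 + 0\right)\right)^{2} \right)}\right) = - 127 \left(\left(\left(-6\right) \left(-1\right) + 2 \cdot 11\right) + \left(-5 + \left(2 \cdot 5 + 0\right)\right)^{2}\right) = - 127 \left(\left(6 + 22\right) + \left(-5 + \left(10 + 0\right)\right)^{2}\right) = - 127 \left(28 + \left(-5 + 10\right)^{2}\right) = - 127 \left(28 + 5^{2}\right) = - 127 \left(28 + 25\right) = \left(-127\right) 53 = -6731$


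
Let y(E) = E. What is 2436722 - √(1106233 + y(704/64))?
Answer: 2436722 - 6*√30729 ≈ 2.4357e+6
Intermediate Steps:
2436722 - √(1106233 + y(704/64)) = 2436722 - √(1106233 + 704/64) = 2436722 - √(1106233 + 704*(1/64)) = 2436722 - √(1106233 + 11) = 2436722 - √1106244 = 2436722 - 6*√30729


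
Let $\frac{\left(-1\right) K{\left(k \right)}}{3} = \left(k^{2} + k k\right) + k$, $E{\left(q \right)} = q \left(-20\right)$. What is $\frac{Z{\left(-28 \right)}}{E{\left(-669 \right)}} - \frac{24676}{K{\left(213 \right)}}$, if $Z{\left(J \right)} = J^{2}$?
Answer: $\frac{45340136}{304231095} \approx 0.14903$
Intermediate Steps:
$E{\left(q \right)} = - 20 q$
$K{\left(k \right)} = - 6 k^{2} - 3 k$ ($K{\left(k \right)} = - 3 \left(\left(k^{2} + k k\right) + k\right) = - 3 \left(\left(k^{2} + k^{2}\right) + k\right) = - 3 \left(2 k^{2} + k\right) = - 3 \left(k + 2 k^{2}\right) = - 6 k^{2} - 3 k$)
$\frac{Z{\left(-28 \right)}}{E{\left(-669 \right)}} - \frac{24676}{K{\left(213 \right)}} = \frac{\left(-28\right)^{2}}{\left(-20\right) \left(-669\right)} - \frac{24676}{\left(-3\right) 213 \left(1 + 2 \cdot 213\right)} = \frac{784}{13380} - \frac{24676}{\left(-3\right) 213 \left(1 + 426\right)} = 784 \cdot \frac{1}{13380} - \frac{24676}{\left(-3\right) 213 \cdot 427} = \frac{196}{3345} - \frac{24676}{-272853} = \frac{196}{3345} - - \frac{24676}{272853} = \frac{196}{3345} + \frac{24676}{272853} = \frac{45340136}{304231095}$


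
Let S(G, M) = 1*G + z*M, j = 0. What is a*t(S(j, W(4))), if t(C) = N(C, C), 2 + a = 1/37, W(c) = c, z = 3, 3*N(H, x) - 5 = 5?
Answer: -730/111 ≈ -6.5766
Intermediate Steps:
N(H, x) = 10/3 (N(H, x) = 5/3 + (1/3)*5 = 5/3 + 5/3 = 10/3)
a = -73/37 (a = -2 + 1/37 = -73/37 ≈ -1.9730)
S(G, M) = G + 3*M (S(G, M) = 1*G + 3*M = G + 3*M)
t(C) = 10/3
a*t(S(j, W(4))) = -73/37*10/3 = -730/111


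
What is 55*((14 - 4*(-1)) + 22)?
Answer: 2200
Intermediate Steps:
55*((14 - 4*(-1)) + 22) = 55*((14 + 4) + 22) = 55*(18 + 22) = 55*40 = 2200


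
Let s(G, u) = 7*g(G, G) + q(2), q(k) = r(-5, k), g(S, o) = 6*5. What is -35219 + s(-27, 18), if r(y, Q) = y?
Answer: -35014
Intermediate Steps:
g(S, o) = 30
q(k) = -5
s(G, u) = 205 (s(G, u) = 7*30 - 5 = 210 - 5 = 205)
-35219 + s(-27, 18) = -35219 + 205 = -35014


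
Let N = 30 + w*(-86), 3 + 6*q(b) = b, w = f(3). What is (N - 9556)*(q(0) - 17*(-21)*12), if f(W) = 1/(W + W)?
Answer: -245196107/6 ≈ -4.0866e+7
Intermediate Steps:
f(W) = 1/(2*W)
w = 1/6 (w = (1/2)/3 = (1/2)*(1/3) = 1/6 ≈ 0.16667)
q(b) = -1/2 + b/6
N = 47/3 (N = 30 + (1/6)*(-86) = 30 - 43/3 = 47/3 ≈ 15.667)
(N - 9556)*(q(0) - 17*(-21)*12) = (47/3 - 9556)*((-1/2 + (1/6)*0) - 17*(-21)*12) = -28621*((-1/2 + 0) + 357*12)/3 = -28621*(-1/2 + 4284)/3 = -28621/3*8567/2 = -245196107/6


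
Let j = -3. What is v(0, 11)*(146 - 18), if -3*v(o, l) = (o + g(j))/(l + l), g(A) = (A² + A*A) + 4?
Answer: -128/3 ≈ -42.667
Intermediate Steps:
g(A) = 4 + 2*A² (g(A) = (A² + A²) + 4 = 2*A² + 4 = 4 + 2*A²)
v(o, l) = -(22 + o)/(6*l) (v(o, l) = -(o + (4 + 2*(-3)²))/(3*(l + l)) = -(o + (4 + 2*9))/(3*(2*l)) = -(o + (4 + 18))*1/(2*l)/3 = -(o + 22)*1/(2*l)/3 = -(22 + o)*1/(2*l)/3 = -(22 + o)/(6*l))
v(0, 11)*(146 - 18) = ((⅙)*(-22 - 1*0)/11)*(146 - 18) = ((⅙)*(1/11)*(-22 + 0))*128 = ((⅙)*(1/11)*(-22))*128 = -⅓*128 = -128/3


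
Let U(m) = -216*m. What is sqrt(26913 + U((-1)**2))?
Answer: sqrt(26697) ≈ 163.39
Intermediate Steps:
sqrt(26913 + U((-1)**2)) = sqrt(26913 - 216*(-1)**2) = sqrt(26913 - 216*1) = sqrt(26913 - 216) = sqrt(26697)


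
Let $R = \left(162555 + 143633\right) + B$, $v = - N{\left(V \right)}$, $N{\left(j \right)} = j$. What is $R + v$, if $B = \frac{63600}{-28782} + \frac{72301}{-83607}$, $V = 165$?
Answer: $\frac{40911067251940}{133687593} \approx 3.0602 \cdot 10^{5}$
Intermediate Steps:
$B = - \frac{411020699}{133687593}$ ($B = 63600 \left(- \frac{1}{28782}\right) + 72301 \left(- \frac{1}{83607}\right) = - \frac{10600}{4797} - \frac{72301}{83607} = - \frac{411020699}{133687593} \approx -3.0745$)
$v = -165$ ($v = \left(-1\right) 165 = -165$)
$R = \frac{40933125704785}{133687593}$ ($R = \left(162555 + 143633\right) - \frac{411020699}{133687593} = 306188 - \frac{411020699}{133687593} = \frac{40933125704785}{133687593} \approx 3.0619 \cdot 10^{5}$)
$R + v = \frac{40933125704785}{133687593} - 165 = \frac{40911067251940}{133687593}$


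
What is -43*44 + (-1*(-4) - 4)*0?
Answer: -1892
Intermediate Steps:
-43*44 + (-1*(-4) - 4)*0 = -1892 + (4 - 4)*0 = -1892 + 0*0 = -1892 + 0 = -1892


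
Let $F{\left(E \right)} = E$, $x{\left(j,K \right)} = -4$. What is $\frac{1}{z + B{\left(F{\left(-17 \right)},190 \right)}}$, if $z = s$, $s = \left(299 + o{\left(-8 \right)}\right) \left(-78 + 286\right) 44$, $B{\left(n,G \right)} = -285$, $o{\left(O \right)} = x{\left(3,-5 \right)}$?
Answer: $\frac{1}{2699555} \approx 3.7043 \cdot 10^{-7}$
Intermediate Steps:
$o{\left(O \right)} = -4$
$s = 2699840$ ($s = \left(299 - 4\right) \left(-78 + 286\right) 44 = 295 \cdot 208 \cdot 44 = 61360 \cdot 44 = 2699840$)
$z = 2699840$
$\frac{1}{z + B{\left(F{\left(-17 \right)},190 \right)}} = \frac{1}{2699840 - 285} = \frac{1}{2699555}$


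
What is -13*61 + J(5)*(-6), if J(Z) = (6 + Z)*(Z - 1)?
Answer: -1057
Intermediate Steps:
J(Z) = (-1 + Z)*(6 + Z) (J(Z) = (6 + Z)*(-1 + Z) = (-1 + Z)*(6 + Z))
-13*61 + J(5)*(-6) = -13*61 + (-6 + 5² + 5*5)*(-6) = -793 + (-6 + 25 + 25)*(-6) = -793 + 44*(-6) = -793 - 264 = -1057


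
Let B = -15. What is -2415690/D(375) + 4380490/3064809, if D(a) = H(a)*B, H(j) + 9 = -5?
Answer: -246756951677/21453663 ≈ -11502.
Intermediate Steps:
H(j) = -14 (H(j) = -9 - 5 = -14)
D(a) = 210 (D(a) = -14*(-15) = 210)
-2415690/D(375) + 4380490/3064809 = -2415690/210 + 4380490/3064809 = -2415690*1/210 + 4380490*(1/3064809) = -80523/7 + 4380490/3064809 = -246756951677/21453663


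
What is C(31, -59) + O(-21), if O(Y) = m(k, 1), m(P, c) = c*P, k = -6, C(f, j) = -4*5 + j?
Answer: -85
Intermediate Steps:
C(f, j) = -20 + j
m(P, c) = P*c
O(Y) = -6 (O(Y) = -6*1 = -6)
C(31, -59) + O(-21) = (-20 - 59) - 6 = -79 - 6 = -85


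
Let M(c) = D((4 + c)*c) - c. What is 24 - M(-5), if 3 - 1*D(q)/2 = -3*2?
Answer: 1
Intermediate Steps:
D(q) = 18 (D(q) = 6 - (-6)*2 = 6 - 2*(-6) = 6 + 12 = 18)
M(c) = 18 - c
24 - M(-5) = 24 - (18 - 1*(-5)) = 24 - (18 + 5) = 24 - 1*23 = 24 - 23 = 1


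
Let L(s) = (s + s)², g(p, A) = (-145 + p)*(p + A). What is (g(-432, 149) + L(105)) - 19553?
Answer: 187838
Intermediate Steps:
g(p, A) = (-145 + p)*(A + p)
L(s) = 4*s² (L(s) = (2*s)² = 4*s²)
(g(-432, 149) + L(105)) - 19553 = (((-432)² - 145*149 - 145*(-432) + 149*(-432)) + 4*105²) - 19553 = ((186624 - 21605 + 62640 - 64368) + 4*11025) - 19553 = (163291 + 44100) - 19553 = 207391 - 19553 = 187838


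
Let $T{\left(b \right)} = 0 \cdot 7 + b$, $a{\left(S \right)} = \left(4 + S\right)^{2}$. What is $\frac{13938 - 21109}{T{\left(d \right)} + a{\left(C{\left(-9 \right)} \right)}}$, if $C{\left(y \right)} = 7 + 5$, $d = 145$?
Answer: $- \frac{7171}{401} \approx -17.883$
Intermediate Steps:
$C{\left(y \right)} = 12$
$T{\left(b \right)} = b$ ($T{\left(b \right)} = 0 + b = b$)
$\frac{13938 - 21109}{T{\left(d \right)} + a{\left(C{\left(-9 \right)} \right)}} = \frac{13938 - 21109}{145 + \left(4 + 12\right)^{2}} = - \frac{7171}{145 + 16^{2}} = - \frac{7171}{145 + 256} = - \frac{7171}{401}$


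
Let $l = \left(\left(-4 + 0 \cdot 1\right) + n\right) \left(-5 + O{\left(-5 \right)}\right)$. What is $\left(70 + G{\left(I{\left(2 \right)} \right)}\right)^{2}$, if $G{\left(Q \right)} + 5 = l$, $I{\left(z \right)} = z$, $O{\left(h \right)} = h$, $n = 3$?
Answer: $5625$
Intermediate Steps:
$l = 10$ ($l = \left(\left(-4 + 0 \cdot 1\right) + 3\right) \left(-5 - 5\right) = \left(\left(-4 + 0\right) + 3\right) \left(-10\right) = \left(-4 + 3\right) \left(-10\right) = \left(-1\right) \left(-10\right) = 10$)
$G{\left(Q \right)} = 5$ ($G{\left(Q \right)} = -5 + 10 = 5$)
$\left(70 + G{\left(I{\left(2 \right)} \right)}\right)^{2} = \left(70 + 5\right)^{2} = 75^{2} = 5625$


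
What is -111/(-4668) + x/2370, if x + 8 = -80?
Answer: -24619/1843860 ≈ -0.013352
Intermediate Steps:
x = -88 (x = -8 - 80 = -88)
-111/(-4668) + x/2370 = -111/(-4668) - 88/2370 = -111*(-1/4668) - 88*1/2370 = 37/1556 - 44/1185 = -24619/1843860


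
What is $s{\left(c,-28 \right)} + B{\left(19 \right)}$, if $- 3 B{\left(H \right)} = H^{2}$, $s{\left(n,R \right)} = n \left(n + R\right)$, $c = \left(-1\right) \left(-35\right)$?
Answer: $\frac{374}{3} \approx 124.67$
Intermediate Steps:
$c = 35$
$s{\left(n,R \right)} = n \left(R + n\right)$
$B{\left(H \right)} = - \frac{H^{2}}{3}$
$s{\left(c,-28 \right)} + B{\left(19 \right)} = 35 \left(-28 + 35\right) - \frac{19^{2}}{3} = 35 \cdot 7 - \frac{361}{3} = 245 - \frac{361}{3} = \frac{374}{3}$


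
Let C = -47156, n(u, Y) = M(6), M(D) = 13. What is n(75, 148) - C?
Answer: 47169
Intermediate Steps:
n(u, Y) = 13
n(75, 148) - C = 13 - 1*(-47156) = 13 + 47156 = 47169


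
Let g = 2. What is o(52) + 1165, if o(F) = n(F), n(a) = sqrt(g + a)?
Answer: 1165 + 3*sqrt(6) ≈ 1172.3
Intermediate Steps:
n(a) = sqrt(2 + a)
o(F) = sqrt(2 + F)
o(52) + 1165 = sqrt(2 + 52) + 1165 = sqrt(54) + 1165 = 3*sqrt(6) + 1165 = 1165 + 3*sqrt(6)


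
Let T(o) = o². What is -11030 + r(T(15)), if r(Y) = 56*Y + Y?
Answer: 1795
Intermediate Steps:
r(Y) = 57*Y
-11030 + r(T(15)) = -11030 + 57*15² = -11030 + 57*225 = -11030 + 12825 = 1795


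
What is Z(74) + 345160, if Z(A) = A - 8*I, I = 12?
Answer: 345138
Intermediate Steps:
Z(A) = -96 + A (Z(A) = A - 8*12 = A - 96 = -96 + A)
Z(74) + 345160 = (-96 + 74) + 345160 = -22 + 345160 = 345138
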